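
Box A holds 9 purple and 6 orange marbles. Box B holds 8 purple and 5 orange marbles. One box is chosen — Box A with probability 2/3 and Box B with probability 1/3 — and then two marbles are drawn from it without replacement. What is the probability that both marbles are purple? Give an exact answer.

1426/4095

From Box A: P(both purple) = (9/15)(8/14) = 12/35.
From Box B: P(both purple) = (8/13)(7/12) = 14/39.
Total probability = (2/3)(12/35) + (1/3)(14/39) = 1426/4095.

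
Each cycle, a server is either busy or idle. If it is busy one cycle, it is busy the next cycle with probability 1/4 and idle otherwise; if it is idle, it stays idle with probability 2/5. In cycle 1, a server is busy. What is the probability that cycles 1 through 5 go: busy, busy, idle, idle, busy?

9/200

Cycle 1 is given. For each transition, use the conditional probability from the current state:
P(busy | busy) = 1/4; P(idle | busy) = 3/4; P(idle | idle) = 2/5; P(busy | idle) = 3/5.
P = 1/4 × 3/4 × 2/5 × 3/5 = 18/400 = 9/200.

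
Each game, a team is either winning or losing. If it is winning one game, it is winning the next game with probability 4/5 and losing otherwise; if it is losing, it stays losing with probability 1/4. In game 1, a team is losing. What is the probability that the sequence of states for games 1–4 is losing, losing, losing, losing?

Game 1 is given. For each transition, use the conditional probability from the current state:
P(losing | losing) = 1/4; P(losing | losing) = 1/4; P(losing | losing) = 1/4.
P = 1/4 × 1/4 × 1/4 = 1/64.

1/64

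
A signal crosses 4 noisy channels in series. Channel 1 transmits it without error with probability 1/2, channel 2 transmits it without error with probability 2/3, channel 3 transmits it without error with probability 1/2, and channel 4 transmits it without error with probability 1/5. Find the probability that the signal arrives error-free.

1/30

The events are sequential, so multiply the conditional probabilities:
P = 1/2 × 2/3 × 1/2 × 1/5 = 2/60 = 1/30.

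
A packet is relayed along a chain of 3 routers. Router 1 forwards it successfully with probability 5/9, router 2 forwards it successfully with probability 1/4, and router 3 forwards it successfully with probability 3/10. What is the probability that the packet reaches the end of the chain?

Each stage is reached only if all earlier stages succeed, so
P = 5/9 × 1/4 × 3/10 = 15/360 = 1/24.

1/24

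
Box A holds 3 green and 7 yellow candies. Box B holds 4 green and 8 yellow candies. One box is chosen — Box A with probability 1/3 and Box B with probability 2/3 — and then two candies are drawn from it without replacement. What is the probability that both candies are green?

From Box A: P(both green) = (3/10)(2/9) = 1/15.
From Box B: P(both green) = (4/12)(3/11) = 1/11.
Total probability = (1/3)(1/15) + (2/3)(1/11) = 41/495.

41/495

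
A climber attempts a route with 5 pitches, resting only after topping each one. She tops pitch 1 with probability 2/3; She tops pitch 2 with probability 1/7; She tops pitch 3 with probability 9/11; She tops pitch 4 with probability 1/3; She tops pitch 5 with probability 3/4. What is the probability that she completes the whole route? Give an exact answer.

Multiplying along the chain,
P = 2/3 × 1/7 × 9/11 × 1/3 × 3/4 = 54/2772 = 3/154.

3/154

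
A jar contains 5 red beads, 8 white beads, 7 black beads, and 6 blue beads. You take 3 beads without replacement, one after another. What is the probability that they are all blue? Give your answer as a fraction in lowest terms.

P(every draw is blue) = 6/26 × 5/25 × 4/24 = 120/15600 = 1/130.

1/130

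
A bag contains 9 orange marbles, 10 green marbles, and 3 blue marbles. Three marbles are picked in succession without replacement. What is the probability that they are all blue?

P(all blue) = 3/22 × 2/21 × 1/20 = 6/9240 = 1/1540.

1/1540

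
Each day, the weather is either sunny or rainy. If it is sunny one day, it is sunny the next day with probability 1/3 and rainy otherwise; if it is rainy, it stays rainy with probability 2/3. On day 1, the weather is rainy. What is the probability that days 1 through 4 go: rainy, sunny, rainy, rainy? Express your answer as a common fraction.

Day 1 is given. For each transition, use the conditional probability from the current state:
P(sunny | rainy) = 1/3; P(rainy | sunny) = 2/3; P(rainy | rainy) = 2/3.
P = 1/3 × 2/3 × 2/3 = 4/27.

4/27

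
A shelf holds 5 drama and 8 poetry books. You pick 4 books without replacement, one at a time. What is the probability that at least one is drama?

P(no drama) = 8/13 × 7/12 × 6/11 × 5/10 = 1680/17160 = 14/143.
P(at least one) = 1 − 14/143 = 129/143.

129/143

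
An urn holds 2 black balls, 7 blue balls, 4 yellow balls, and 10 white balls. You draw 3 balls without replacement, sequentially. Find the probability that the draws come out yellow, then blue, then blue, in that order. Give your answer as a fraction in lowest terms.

4/253

Chain rule:
P = 4/23 × 7/22 × 6/21 = 168/10626 = 4/253.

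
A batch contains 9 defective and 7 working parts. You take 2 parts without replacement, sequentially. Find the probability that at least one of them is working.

P(no working) = 9/16 × 8/15 = 72/240 = 3/10.
P(at least one) = 1 − 3/10 = 7/10.

7/10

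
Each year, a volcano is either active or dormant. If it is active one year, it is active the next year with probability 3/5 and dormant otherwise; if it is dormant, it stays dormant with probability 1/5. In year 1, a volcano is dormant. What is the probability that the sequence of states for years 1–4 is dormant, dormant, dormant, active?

Year 1 is given. For each transition, use the conditional probability from the current state:
P(dormant | dormant) = 1/5; P(dormant | dormant) = 1/5; P(active | dormant) = 4/5.
P = 1/5 × 1/5 × 4/5 = 4/125.

4/125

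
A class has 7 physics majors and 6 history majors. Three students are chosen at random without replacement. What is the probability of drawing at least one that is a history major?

P(no history majors) = 7/13 × 6/12 × 5/11 = 210/1716 = 35/286.
P(at least one) = 1 − 35/286 = 251/286.

251/286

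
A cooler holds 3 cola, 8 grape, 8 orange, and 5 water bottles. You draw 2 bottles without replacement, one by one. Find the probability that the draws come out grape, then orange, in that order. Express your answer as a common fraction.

Each draw changes the counts, so multiply the conditional probabilities along the sequence:
P = 8/24 × 8/23 = 64/552 = 8/69.

8/69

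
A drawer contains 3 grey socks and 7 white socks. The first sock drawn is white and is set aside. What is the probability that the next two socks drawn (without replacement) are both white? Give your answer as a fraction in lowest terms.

With the first sock removed, 6 white remain out of 9.
P = 6/9 × 5/8 = 30/72 = 5/12.

5/12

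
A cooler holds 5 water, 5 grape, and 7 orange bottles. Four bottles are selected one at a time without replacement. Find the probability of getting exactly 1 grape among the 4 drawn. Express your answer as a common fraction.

55/119

One ordering (grape drawn first) has probability 5/17 × 12/16 × 11/15 × 10/14 = 6600/57120 = 55/476.
There are C(4,1) = 4 such orderings, each equally likely, so P = 4 × 55/476 = 55/119.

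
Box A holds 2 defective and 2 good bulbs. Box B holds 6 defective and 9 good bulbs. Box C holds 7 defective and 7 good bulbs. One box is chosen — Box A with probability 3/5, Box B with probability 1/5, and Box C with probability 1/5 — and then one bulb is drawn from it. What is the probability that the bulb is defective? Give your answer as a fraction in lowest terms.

From Box A: P(defective) = 2/4.
From Box B: P(defective) = 6/15.
From Box C: P(defective) = 7/14.
Total probability = (3/5)(2/4) + (1/5)(6/15) + (1/5)(7/14) = 12/25.

12/25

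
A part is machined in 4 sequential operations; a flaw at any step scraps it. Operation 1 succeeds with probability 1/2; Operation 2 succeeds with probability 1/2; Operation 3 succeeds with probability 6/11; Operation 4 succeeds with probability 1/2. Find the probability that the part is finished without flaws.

The events are sequential, so multiply the conditional probabilities:
P = 1/2 × 1/2 × 6/11 × 1/2 = 6/88 = 3/44.

3/44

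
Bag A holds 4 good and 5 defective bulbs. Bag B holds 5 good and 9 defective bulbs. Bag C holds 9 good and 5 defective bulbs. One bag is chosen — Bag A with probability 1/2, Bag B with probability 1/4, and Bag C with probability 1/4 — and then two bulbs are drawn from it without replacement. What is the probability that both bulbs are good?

229/1092

From Bag A: P(both good) = (4/9)(3/8) = 1/6.
From Bag B: P(both good) = (5/14)(4/13) = 10/91.
From Bag C: P(both good) = (9/14)(8/13) = 36/91.
Total probability = (1/2)(1/6) + (1/4)(10/91) + (1/4)(36/91) = 229/1092.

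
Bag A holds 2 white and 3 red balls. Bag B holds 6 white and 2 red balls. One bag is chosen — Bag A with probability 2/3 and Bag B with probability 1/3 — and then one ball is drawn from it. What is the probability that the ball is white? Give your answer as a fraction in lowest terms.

31/60

From Bag A: P(white) = 2/5.
From Bag B: P(white) = 6/8.
Total probability = (2/3)(2/5) + (1/3)(6/8) = 31/60.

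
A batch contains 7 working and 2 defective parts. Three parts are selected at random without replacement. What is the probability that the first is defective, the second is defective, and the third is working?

Chain rule:
P = 2/9 × 1/8 × 7/7 = 14/504 = 1/36.

1/36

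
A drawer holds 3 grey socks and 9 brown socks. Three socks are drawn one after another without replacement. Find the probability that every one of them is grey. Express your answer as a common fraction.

1/220

P = 3/12 × 2/11 × 1/10 = 6/1320 = 1/220.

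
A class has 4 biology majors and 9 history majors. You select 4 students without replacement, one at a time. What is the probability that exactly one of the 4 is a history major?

36/715

One ordering (a history major drawn first) has probability 9/13 × 4/12 × 3/11 × 2/10 = 216/17160 = 9/715.
There are C(4,1) = 4 such orderings, each equally likely, so P = 4 × 9/715 = 36/715.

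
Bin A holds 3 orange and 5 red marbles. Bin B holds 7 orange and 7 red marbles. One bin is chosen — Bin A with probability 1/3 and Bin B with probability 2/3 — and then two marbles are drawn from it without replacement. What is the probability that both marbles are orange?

69/364

From Bin A: P(both orange) = (3/8)(2/7) = 3/28.
From Bin B: P(both orange) = (7/14)(6/13) = 3/13.
Total probability = (1/3)(3/28) + (2/3)(3/13) = 69/364.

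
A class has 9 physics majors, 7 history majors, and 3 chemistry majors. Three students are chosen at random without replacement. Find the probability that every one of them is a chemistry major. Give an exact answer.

P(all chemistry majors) = 3/19 × 2/18 × 1/17 = 6/5814 = 1/969.

1/969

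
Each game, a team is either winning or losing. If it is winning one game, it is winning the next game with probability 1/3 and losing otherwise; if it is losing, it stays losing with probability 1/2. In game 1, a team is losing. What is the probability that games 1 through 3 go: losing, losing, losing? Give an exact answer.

Game 1 is given. For each transition, use the conditional probability from the current state:
P(losing | losing) = 1/2; P(losing | losing) = 1/2.
P = 1/2 × 1/2 = 1/4.

1/4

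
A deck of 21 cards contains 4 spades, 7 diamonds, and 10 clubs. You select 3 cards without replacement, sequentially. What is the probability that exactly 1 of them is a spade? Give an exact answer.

One ordering (a spade drawn first) has probability 4/21 × 17/20 × 16/19 = 1088/7980 = 272/1995.
There are C(3,1) = 3 such orderings, each equally likely, so P = 3 × 272/1995 = 272/665.

272/665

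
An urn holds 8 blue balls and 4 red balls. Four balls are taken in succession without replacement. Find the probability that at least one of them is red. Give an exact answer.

P(no red) = 8/12 × 7/11 × 6/10 × 5/9 = 1680/11880 = 14/99.
P(at least one) = 1 − 14/99 = 85/99.

85/99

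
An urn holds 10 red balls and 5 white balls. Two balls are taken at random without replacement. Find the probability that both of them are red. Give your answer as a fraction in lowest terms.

P = 10/15 × 9/14 = 90/210 = 3/7.

3/7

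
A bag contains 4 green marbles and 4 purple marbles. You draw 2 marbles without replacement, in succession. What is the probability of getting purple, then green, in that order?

2/7

Chain rule:
P = 4/8 × 4/7 = 16/56 = 2/7.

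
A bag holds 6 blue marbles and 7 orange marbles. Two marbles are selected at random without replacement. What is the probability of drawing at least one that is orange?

P(no orange) = 6/13 × 5/12 = 30/156 = 5/26.
P(at least one) = 1 − 5/26 = 21/26.

21/26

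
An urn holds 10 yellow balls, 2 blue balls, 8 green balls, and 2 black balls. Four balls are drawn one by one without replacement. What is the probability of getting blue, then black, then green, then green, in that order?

4/3135

Chain rule:
P = 2/22 × 2/21 × 8/20 × 7/19 = 224/175560 = 4/3135.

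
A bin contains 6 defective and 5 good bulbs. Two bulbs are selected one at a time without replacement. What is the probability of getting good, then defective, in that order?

Chain rule:
P = 5/11 × 6/10 = 30/110 = 3/11.

3/11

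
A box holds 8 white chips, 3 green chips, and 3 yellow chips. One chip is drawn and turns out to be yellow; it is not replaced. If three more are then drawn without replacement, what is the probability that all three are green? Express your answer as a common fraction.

1/286

After the first draw, 3 of the remaining 13 chips are green.
P = 3/13 × 2/12 × 1/11 = 6/1716 = 1/286.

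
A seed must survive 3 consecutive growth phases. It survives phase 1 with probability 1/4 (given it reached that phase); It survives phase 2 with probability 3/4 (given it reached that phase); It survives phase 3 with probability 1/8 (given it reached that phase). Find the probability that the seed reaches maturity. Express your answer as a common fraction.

3/128

The events are sequential, so multiply the conditional probabilities:
P = 1/4 × 3/4 × 1/8 = 3/128.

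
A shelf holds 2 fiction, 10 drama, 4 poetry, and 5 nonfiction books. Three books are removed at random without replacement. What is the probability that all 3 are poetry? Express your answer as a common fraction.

P = 4/21 × 3/20 × 2/19 = 24/7980 = 2/665.

2/665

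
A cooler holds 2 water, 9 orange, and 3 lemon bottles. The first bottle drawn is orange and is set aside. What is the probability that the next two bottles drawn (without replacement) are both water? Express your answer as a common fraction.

With the first bottle removed, 2 water remain out of 13.
P = 2/13 × 1/12 = 2/156 = 1/78.

1/78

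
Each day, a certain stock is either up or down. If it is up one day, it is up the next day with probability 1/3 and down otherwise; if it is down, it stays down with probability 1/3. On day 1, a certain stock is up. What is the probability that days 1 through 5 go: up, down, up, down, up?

Day 1 is given. For each transition, use the conditional probability from the current state:
P(down | up) = 2/3; P(up | down) = 2/3; P(down | up) = 2/3; P(up | down) = 2/3.
P = 2/3 × 2/3 × 2/3 × 2/3 = 16/81.

16/81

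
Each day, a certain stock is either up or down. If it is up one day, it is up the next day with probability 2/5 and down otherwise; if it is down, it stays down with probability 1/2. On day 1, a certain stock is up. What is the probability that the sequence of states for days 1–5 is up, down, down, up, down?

9/100

Day 1 is given. For each transition, use the conditional probability from the current state:
P(down | up) = 3/5; P(down | down) = 1/2; P(up | down) = 1/2; P(down | up) = 3/5.
P = 3/5 × 1/2 × 1/2 × 3/5 = 9/100.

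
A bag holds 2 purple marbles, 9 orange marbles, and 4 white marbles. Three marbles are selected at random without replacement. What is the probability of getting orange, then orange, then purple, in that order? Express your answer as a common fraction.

24/455

Chain rule:
P = 9/15 × 8/14 × 2/13 = 144/2730 = 24/455.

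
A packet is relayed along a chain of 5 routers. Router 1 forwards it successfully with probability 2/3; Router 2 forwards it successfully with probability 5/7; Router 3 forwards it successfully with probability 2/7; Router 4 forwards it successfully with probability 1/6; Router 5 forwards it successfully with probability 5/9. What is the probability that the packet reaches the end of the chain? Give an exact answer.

The events are sequential, so multiply the conditional probabilities:
P = 2/3 × 5/7 × 2/7 × 1/6 × 5/9 = 100/7938 = 50/3969.

50/3969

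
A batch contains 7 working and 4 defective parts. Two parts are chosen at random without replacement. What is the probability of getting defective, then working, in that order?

Each draw changes the counts, so multiply the conditional probabilities along the sequence:
P = 4/11 × 7/10 = 28/110 = 14/55.

14/55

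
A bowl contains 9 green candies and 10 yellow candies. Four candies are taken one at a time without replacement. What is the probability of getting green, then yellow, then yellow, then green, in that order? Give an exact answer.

Each draw changes the counts, so multiply the conditional probabilities along the sequence:
P = 9/19 × 10/18 × 9/17 × 8/16 = 6480/93024 = 45/646.

45/646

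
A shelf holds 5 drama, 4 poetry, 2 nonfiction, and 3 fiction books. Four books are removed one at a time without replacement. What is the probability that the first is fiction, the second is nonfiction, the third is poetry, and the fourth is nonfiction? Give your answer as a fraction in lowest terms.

1/1001

Each draw changes the counts, so multiply the conditional probabilities along the sequence:
P = 3/14 × 2/13 × 4/12 × 1/11 = 24/24024 = 1/1001.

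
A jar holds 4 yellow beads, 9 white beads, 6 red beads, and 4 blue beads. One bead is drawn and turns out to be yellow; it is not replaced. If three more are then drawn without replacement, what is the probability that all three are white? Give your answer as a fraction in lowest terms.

3/55

With the first bead removed, 9 white remain out of 22.
P = 9/22 × 8/21 × 7/20 = 504/9240 = 3/55.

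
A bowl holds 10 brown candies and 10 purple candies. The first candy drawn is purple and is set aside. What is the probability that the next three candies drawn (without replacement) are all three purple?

28/323

After the first draw, 9 of the remaining 19 candies are purple.
P = 9/19 × 8/18 × 7/17 = 504/5814 = 28/323.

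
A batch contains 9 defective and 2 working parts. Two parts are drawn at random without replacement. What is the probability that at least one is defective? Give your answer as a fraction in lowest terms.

P(no defective) = 2/11 × 1/10 = 2/110 = 1/55.
P(at least one) = 1 − 1/55 = 54/55.

54/55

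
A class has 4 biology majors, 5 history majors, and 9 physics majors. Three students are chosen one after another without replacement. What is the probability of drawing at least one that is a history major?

P(no history majors) = 13/18 × 12/17 × 11/16 = 1716/4896 = 143/408.
P(at least one) = 1 − 143/408 = 265/408.

265/408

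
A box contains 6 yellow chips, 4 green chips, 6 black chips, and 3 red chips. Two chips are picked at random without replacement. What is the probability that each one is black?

P(all black) = 6/19 × 5/18 = 30/342 = 5/57.

5/57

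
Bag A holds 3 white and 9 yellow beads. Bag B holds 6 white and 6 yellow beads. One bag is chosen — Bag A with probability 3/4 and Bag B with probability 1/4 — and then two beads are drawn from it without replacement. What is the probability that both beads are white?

From Bag A: P(both white) = (3/12)(2/11) = 1/22.
From Bag B: P(both white) = (6/12)(5/11) = 5/22.
Total probability = (3/4)(1/22) + (1/4)(5/22) = 1/11.

1/11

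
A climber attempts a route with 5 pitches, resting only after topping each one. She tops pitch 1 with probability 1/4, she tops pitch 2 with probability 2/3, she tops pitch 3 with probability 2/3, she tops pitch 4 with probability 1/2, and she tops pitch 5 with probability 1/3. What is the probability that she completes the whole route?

1/54

Each stage is reached only if all earlier stages succeed, so
P = 1/4 × 2/3 × 2/3 × 1/2 × 1/3 = 4/216 = 1/54.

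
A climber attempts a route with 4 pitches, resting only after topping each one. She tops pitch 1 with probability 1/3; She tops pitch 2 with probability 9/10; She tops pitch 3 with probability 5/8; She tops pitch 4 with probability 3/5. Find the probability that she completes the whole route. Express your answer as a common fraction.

9/80

Each stage is reached only if all earlier stages succeed, so
P = 1/3 × 9/10 × 5/8 × 3/5 = 135/1200 = 9/80.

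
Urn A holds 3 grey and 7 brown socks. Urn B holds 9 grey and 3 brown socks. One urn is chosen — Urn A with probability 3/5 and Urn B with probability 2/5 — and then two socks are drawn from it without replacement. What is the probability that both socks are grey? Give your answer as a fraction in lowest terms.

71/275

From Urn A: P(both grey) = (3/10)(2/9) = 1/15.
From Urn B: P(both grey) = (9/12)(8/11) = 6/11.
Total probability = (3/5)(1/15) + (2/5)(6/11) = 71/275.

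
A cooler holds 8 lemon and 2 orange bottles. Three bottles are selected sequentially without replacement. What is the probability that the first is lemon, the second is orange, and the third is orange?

1/45

Each draw changes the counts, so multiply the conditional probabilities along the sequence:
P = 8/10 × 2/9 × 1/8 = 16/720 = 1/45.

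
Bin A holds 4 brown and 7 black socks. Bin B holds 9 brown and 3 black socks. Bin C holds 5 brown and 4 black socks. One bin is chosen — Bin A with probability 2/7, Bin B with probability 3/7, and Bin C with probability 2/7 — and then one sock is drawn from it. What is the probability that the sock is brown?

1619/2772

From Bin A: P(brown) = 4/11.
From Bin B: P(brown) = 9/12.
From Bin C: P(brown) = 5/9.
Total probability = (2/7)(4/11) + (3/7)(9/12) + (2/7)(5/9) = 1619/2772.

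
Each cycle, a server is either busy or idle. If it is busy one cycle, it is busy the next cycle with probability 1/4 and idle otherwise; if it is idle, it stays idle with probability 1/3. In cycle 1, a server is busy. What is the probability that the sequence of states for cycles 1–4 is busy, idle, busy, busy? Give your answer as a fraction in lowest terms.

Cycle 1 is given. For each transition, use the conditional probability from the current state:
P(idle | busy) = 3/4; P(busy | idle) = 2/3; P(busy | busy) = 1/4.
P = 3/4 × 2/3 × 1/4 = 6/48 = 1/8.

1/8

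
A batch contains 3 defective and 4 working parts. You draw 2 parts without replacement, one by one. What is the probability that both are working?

P(all working) = 4/7 × 3/6 = 12/42 = 2/7.

2/7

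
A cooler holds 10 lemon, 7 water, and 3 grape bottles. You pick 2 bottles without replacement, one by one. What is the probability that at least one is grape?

27/95

P(no grape) = 17/20 × 16/19 = 272/380 = 68/95.
P(at least one) = 1 − 68/95 = 27/95.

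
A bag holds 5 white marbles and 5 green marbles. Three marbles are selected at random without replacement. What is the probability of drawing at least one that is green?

11/12

P(no green) = 5/10 × 4/9 × 3/8 = 60/720 = 1/12.
P(at least one) = 1 − 1/12 = 11/12.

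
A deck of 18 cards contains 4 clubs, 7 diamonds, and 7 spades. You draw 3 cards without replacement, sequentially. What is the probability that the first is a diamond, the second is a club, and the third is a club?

Chain rule:
P = 7/18 × 4/17 × 3/16 = 84/4896 = 7/408.

7/408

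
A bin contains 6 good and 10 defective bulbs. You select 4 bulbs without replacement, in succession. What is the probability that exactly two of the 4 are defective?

One ordering (defective drawn first) has probability 10/16 × 9/15 × 6/14 × 5/13 = 2700/43680 = 45/728.
There are C(4,2) = 6 such orderings, each equally likely, so P = 6 × 45/728 = 135/364.

135/364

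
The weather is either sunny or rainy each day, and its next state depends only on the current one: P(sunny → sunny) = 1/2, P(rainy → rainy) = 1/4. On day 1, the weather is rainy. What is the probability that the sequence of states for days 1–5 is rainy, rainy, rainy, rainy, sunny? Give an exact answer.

3/256

Day 1 is given. For each transition, use the conditional probability from the current state:
P(rainy | rainy) = 1/4; P(rainy | rainy) = 1/4; P(rainy | rainy) = 1/4; P(sunny | rainy) = 3/4.
P = 1/4 × 1/4 × 1/4 × 3/4 = 3/256.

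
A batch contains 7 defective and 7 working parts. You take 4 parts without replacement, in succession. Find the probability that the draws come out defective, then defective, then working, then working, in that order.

Each draw changes the counts, so multiply the conditional probabilities along the sequence:
P = 7/14 × 6/13 × 7/12 × 6/11 = 1764/24024 = 21/286.

21/286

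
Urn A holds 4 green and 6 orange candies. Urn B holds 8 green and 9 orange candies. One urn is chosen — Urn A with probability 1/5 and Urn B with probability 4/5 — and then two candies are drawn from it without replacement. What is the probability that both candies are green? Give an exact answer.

244/1275

From Urn A: P(both green) = (4/10)(3/9) = 2/15.
From Urn B: P(both green) = (8/17)(7/16) = 7/34.
Total probability = (1/5)(2/15) + (4/5)(7/34) = 244/1275.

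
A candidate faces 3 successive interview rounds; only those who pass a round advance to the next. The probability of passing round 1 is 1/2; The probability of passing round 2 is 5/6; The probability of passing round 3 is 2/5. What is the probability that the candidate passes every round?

The events are sequential, so multiply the conditional probabilities:
P = 1/2 × 5/6 × 2/5 = 10/60 = 1/6.

1/6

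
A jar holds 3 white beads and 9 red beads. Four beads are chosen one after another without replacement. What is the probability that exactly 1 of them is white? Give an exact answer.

One ordering (white drawn first) has probability 3/12 × 9/11 × 8/10 × 7/9 = 1512/11880 = 7/55.
There are C(4,1) = 4 such orderings, each equally likely, so P = 4 × 7/55 = 28/55.

28/55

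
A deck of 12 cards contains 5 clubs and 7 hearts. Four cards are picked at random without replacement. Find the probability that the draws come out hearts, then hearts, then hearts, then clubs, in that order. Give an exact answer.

35/396

Multiply the probability of each draw given the previous ones:
P = 7/12 × 6/11 × 5/10 × 5/9 = 1050/11880 = 35/396.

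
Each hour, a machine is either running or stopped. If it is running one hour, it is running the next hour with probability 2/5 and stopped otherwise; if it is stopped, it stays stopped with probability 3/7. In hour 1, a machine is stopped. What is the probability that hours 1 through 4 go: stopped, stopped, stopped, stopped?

Hour 1 is given. For each transition, use the conditional probability from the current state:
P(stopped | stopped) = 3/7; P(stopped | stopped) = 3/7; P(stopped | stopped) = 3/7.
P = 3/7 × 3/7 × 3/7 = 27/343.

27/343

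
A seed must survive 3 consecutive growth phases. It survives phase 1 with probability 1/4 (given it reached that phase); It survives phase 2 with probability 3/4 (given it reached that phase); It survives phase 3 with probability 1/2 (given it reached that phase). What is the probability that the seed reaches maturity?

Multiplying along the chain,
P = 1/4 × 3/4 × 1/2 = 3/32.

3/32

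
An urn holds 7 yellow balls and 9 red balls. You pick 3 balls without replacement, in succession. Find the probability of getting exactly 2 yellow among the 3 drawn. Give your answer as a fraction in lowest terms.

27/80

One ordering (yellow drawn first) has probability 7/16 × 6/15 × 9/14 = 378/3360 = 9/80.
There are C(3,2) = 3 such orderings, each equally likely, so P = 3 × 9/80 = 27/80.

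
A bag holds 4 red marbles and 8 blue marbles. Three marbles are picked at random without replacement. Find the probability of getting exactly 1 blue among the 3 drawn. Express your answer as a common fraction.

12/55

One ordering (blue drawn first) has probability 8/12 × 4/11 × 3/10 = 96/1320 = 4/55.
There are C(3,1) = 3 such orderings, each equally likely, so P = 3 × 4/55 = 12/55.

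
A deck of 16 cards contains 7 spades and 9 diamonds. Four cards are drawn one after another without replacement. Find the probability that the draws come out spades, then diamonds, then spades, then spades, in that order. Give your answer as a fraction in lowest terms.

Each draw changes the counts, so multiply the conditional probabilities along the sequence:
P = 7/16 × 9/15 × 6/14 × 5/13 = 1890/43680 = 9/208.

9/208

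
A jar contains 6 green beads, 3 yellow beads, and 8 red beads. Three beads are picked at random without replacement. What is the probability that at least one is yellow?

P(no yellow) = 14/17 × 13/16 × 12/15 = 2184/4080 = 91/170.
P(at least one) = 1 − 91/170 = 79/170.

79/170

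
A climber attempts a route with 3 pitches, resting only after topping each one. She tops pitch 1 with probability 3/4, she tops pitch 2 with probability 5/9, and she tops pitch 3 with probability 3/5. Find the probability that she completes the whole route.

1/4

The events are sequential, so multiply the conditional probabilities:
P = 3/4 × 5/9 × 3/5 = 45/180 = 1/4.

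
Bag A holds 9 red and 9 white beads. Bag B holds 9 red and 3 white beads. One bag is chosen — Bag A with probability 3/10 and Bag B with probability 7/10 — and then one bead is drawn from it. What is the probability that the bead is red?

From Bag A: P(red) = 9/18.
From Bag B: P(red) = 9/12.
Total probability = (3/10)(9/18) + (7/10)(9/12) = 27/40.

27/40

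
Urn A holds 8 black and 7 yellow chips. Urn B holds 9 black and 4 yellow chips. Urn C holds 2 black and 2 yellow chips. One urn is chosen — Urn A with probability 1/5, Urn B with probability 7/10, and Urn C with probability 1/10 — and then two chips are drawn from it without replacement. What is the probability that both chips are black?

From Urn A: P(both black) = (8/15)(7/14) = 4/15.
From Urn B: P(both black) = (9/13)(8/12) = 6/13.
From Urn C: P(both black) = (2/4)(1/3) = 1/6.
Total probability = (1/5)(4/15) + (7/10)(6/13) + (1/10)(1/6) = 511/1300.

511/1300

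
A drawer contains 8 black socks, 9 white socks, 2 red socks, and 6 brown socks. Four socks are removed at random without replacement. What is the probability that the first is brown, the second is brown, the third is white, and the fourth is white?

Chain rule:
P = 6/25 × 5/24 × 9/23 × 8/22 = 2160/303600 = 9/1265.

9/1265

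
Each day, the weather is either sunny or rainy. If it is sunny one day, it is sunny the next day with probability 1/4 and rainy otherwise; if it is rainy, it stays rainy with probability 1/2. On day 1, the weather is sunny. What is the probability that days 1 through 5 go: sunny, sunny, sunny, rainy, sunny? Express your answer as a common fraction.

Day 1 is given. For each transition, use the conditional probability from the current state:
P(sunny | sunny) = 1/4; P(sunny | sunny) = 1/4; P(rainy | sunny) = 3/4; P(sunny | rainy) = 1/2.
P = 1/4 × 1/4 × 3/4 × 1/2 = 3/128.

3/128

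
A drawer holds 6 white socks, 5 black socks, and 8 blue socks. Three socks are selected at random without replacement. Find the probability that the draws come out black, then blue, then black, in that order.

80/2907

Multiply the probability of each draw given the previous ones:
P = 5/19 × 8/18 × 4/17 = 160/5814 = 80/2907.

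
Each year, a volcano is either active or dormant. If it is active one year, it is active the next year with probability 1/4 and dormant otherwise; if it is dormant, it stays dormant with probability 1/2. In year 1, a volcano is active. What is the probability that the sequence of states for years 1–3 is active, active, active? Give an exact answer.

1/16

Year 1 is given. For each transition, use the conditional probability from the current state:
P(active | active) = 1/4; P(active | active) = 1/4.
P = 1/4 × 1/4 = 1/16.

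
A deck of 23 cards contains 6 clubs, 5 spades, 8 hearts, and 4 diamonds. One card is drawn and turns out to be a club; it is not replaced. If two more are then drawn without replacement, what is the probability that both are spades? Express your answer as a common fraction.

With the first card removed, 5 spades remain out of 22.
P = 5/22 × 4/21 = 20/462 = 10/231.

10/231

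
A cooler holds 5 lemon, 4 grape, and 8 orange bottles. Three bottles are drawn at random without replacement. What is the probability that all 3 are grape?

P(all grape) = 4/17 × 3/16 × 2/15 = 24/4080 = 1/170.

1/170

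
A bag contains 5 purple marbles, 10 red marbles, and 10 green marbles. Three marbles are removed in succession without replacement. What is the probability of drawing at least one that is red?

P(no red) = 15/25 × 14/24 × 13/23 = 2730/13800 = 91/460.
P(at least one) = 1 − 91/460 = 369/460.

369/460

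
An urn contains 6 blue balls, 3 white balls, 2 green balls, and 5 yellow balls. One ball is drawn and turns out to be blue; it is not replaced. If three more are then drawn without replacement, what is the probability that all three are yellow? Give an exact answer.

After the first draw, 5 of the remaining 15 balls are yellow.
P = 5/15 × 4/14 × 3/13 = 60/2730 = 2/91.

2/91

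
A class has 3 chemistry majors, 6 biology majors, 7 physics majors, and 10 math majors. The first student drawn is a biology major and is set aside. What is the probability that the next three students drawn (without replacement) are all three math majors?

6/115

With the first student removed, 10 math majors remain out of 25.
P = 10/25 × 9/24 × 8/23 = 720/13800 = 6/115.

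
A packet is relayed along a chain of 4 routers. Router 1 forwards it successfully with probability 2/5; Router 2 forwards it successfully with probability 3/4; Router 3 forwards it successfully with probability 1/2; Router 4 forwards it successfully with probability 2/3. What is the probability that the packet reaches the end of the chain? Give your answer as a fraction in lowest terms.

1/10

The events are sequential, so multiply the conditional probabilities:
P = 2/5 × 3/4 × 1/2 × 2/3 = 12/120 = 1/10.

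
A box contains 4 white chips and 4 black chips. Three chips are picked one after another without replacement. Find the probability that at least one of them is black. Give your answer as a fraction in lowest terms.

13/14

P(no black) = 4/8 × 3/7 × 2/6 = 24/336 = 1/14.
P(at least one) = 1 − 1/14 = 13/14.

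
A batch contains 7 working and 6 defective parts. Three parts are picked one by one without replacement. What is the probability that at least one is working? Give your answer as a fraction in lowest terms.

133/143

P(no working) = 6/13 × 5/12 × 4/11 = 120/1716 = 10/143.
P(at least one) = 1 − 10/143 = 133/143.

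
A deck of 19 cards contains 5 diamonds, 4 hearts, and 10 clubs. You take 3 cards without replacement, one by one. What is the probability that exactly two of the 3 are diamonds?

140/969

One ordering (diamonds drawn first) has probability 5/19 × 4/18 × 14/17 = 280/5814 = 140/2907.
There are C(3,2) = 3 such orderings, each equally likely, so P = 3 × 140/2907 = 140/969.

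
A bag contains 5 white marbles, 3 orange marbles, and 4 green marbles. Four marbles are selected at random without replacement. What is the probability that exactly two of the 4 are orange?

One ordering (orange drawn first) has probability 3/12 × 2/11 × 9/10 × 8/9 = 432/11880 = 2/55.
There are C(4,2) = 6 such orderings, each equally likely, so P = 6 × 2/55 = 12/55.

12/55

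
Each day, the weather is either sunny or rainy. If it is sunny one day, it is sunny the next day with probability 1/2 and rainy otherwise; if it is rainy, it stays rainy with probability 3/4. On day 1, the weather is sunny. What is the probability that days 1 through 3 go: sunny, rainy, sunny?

Day 1 is given. For each transition, use the conditional probability from the current state:
P(rainy | sunny) = 1/2; P(sunny | rainy) = 1/4.
P = 1/2 × 1/4 = 1/8.

1/8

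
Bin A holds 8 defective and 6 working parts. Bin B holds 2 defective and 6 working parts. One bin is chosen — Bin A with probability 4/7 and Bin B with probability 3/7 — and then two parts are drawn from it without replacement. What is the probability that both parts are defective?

From Bin A: P(both defective) = (8/14)(7/13) = 4/13.
From Bin B: P(both defective) = (2/8)(1/7) = 1/28.
Total probability = (4/7)(4/13) + (3/7)(1/28) = 487/2548.

487/2548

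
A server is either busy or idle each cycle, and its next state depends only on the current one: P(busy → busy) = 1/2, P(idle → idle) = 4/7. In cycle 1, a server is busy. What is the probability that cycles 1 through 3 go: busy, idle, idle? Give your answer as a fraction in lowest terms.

Cycle 1 is given. For each transition, use the conditional probability from the current state:
P(idle | busy) = 1/2; P(idle | idle) = 4/7.
P = 1/2 × 4/7 = 4/14 = 2/7.

2/7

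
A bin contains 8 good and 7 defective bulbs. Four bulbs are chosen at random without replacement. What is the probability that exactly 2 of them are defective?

28/65

One ordering (defective drawn first) has probability 7/15 × 6/14 × 8/13 × 7/12 = 2352/32760 = 14/195.
There are C(4,2) = 6 such orderings, each equally likely, so P = 6 × 14/195 = 28/65.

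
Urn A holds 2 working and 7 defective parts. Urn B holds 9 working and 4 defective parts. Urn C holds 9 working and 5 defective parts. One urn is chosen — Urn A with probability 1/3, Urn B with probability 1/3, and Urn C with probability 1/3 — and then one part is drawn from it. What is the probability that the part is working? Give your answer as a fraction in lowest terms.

2551/4914

From Urn A: P(working) = 2/9.
From Urn B: P(working) = 9/13.
From Urn C: P(working) = 9/14.
Total probability = (1/3)(2/9) + (1/3)(9/13) + (1/3)(9/14) = 2551/4914.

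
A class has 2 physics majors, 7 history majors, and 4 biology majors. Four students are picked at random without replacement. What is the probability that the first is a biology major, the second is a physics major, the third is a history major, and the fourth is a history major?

14/715

Each draw changes the counts, so multiply the conditional probabilities along the sequence:
P = 4/13 × 2/12 × 7/11 × 6/10 = 336/17160 = 14/715.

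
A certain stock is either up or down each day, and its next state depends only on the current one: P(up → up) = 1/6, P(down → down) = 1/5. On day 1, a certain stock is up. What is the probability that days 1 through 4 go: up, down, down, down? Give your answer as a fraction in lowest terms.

1/30

Day 1 is given. For each transition, use the conditional probability from the current state:
P(down | up) = 5/6; P(down | down) = 1/5; P(down | down) = 1/5.
P = 5/6 × 1/5 × 1/5 = 5/150 = 1/30.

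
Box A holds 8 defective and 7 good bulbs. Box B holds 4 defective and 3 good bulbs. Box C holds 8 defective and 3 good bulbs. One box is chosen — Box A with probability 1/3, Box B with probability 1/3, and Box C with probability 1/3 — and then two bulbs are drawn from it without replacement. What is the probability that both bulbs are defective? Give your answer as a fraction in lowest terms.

From Box A: P(both defective) = (8/15)(7/14) = 4/15.
From Box B: P(both defective) = (4/7)(3/6) = 2/7.
From Box C: P(both defective) = (8/11)(7/10) = 28/55.
Total probability = (1/3)(4/15) + (1/3)(2/7) + (1/3)(28/55) = 1226/3465.

1226/3465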